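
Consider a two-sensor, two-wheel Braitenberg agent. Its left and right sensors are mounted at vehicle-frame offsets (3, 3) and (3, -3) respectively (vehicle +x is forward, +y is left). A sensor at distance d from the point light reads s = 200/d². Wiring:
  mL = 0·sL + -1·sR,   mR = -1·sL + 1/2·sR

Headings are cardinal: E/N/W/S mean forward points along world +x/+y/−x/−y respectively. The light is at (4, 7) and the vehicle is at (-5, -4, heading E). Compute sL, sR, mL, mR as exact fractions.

left sensor world pos  = (-2, -1); dL² = 100
right sensor world pos = (-2, -7); dR² = 232
sL = 200/100 = 2
sR = 200/232 = 25/29
mL = 0·sL + -1·sR = -25/29
mR = -1·sL + 1/2·sR = -91/58

2 25/29 -25/29 -91/58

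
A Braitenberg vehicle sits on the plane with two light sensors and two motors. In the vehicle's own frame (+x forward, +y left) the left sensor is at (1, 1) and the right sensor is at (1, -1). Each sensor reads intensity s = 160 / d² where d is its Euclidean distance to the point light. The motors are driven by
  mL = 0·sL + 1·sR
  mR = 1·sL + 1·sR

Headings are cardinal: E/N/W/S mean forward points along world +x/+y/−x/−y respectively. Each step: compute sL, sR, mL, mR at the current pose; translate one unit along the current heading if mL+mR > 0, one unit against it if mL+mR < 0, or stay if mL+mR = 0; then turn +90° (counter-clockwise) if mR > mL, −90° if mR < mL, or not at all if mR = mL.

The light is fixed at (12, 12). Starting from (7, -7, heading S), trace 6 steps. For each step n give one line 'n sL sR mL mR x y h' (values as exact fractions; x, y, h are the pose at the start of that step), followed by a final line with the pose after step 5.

n=0: pose=(7,-7,S); sL=5/13, sR=40/109; mL=40/109, mR=1065/1417; mL+mR=1585/1417 → advance +1; mR−mL=5/13 → turn +1·90°
n=1: pose=(7,-8,E); sL=160/377, sR=160/457; mL=160/457, mR=133440/172289; mL+mR=193760/172289 → advance +1; mR−mL=160/377 → turn +1·90°
n=2: pose=(8,-8,N); sL=80/193, sR=16/37; mL=16/37, mR=6048/7141; mL+mR=9136/7141 → advance +1; mR−mL=80/193 → turn +1·90°
n=3: pose=(8,-7,W); sL=32/85, sR=160/349; mL=160/349, mR=24768/29665; mL+mR=38368/29665 → advance +1; mR−mL=32/85 → turn +1·90°
n=4: pose=(7,-7,S); sL=5/13, sR=40/109; mL=40/109, mR=1065/1417; mL+mR=1585/1417 → advance +1; mR−mL=5/13 → turn +1·90°
n=5: pose=(7,-8,E); sL=160/377, sR=160/457; mL=160/457, mR=133440/172289; mL+mR=193760/172289 → advance +1; mR−mL=160/377 → turn +1·90°

0 5/13 40/109 40/109 1065/1417 7 -7 S
1 160/377 160/457 160/457 133440/172289 7 -8 E
2 80/193 16/37 16/37 6048/7141 8 -8 N
3 32/85 160/349 160/349 24768/29665 8 -7 W
4 5/13 40/109 40/109 1065/1417 7 -7 S
5 160/377 160/457 160/457 133440/172289 7 -8 E
final 8 -8 N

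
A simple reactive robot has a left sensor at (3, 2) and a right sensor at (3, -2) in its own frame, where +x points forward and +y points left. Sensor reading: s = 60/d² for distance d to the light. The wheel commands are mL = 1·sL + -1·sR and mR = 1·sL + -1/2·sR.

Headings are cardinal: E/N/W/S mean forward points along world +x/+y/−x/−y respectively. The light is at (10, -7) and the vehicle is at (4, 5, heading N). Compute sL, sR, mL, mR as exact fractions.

60/289 60/241 -2880/69649 5790/69649

left sensor world pos  = (2, 8); dL² = 289
right sensor world pos = (6, 8); dR² = 241
sL = 60/289 = 60/289
sR = 60/241 = 60/241
mL = 1·sL + -1·sR = -2880/69649
mR = 1·sL + -1/2·sR = 5790/69649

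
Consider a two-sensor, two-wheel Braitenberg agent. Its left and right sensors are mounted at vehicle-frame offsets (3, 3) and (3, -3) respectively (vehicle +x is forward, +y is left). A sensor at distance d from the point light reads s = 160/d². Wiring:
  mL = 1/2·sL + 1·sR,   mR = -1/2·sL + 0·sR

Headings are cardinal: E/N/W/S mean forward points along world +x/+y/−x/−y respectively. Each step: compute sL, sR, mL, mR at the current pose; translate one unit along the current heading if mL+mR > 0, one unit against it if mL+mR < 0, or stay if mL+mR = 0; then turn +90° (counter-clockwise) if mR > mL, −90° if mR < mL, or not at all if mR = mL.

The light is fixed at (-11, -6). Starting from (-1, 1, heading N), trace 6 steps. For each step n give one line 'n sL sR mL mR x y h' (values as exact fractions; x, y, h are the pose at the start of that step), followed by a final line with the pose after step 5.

0 160/149 160/269 45360/40081 -80/149 -1 1 N
1 16/29 80/97 3096/2813 -8/29 -1 2 E
2 160/221 160/89 42480/19669 -80/221 0 2 S
3 2 40/41 81/41 -1 0 1 W
4 160/149 160/269 45360/40081 -80/149 -1 1 N
5 16/29 80/97 3096/2813 -8/29 -1 2 E
final 0 2 S

n=0: pose=(-1,1,N); sL=160/149, sR=160/269; mL=45360/40081, mR=-80/149; mL+mR=160/269 → advance +1; mR−mL=-66880/40081 → turn -1·90°
n=1: pose=(-1,2,E); sL=16/29, sR=80/97; mL=3096/2813, mR=-8/29; mL+mR=80/97 → advance +1; mR−mL=-3872/2813 → turn -1·90°
n=2: pose=(0,2,S); sL=160/221, sR=160/89; mL=42480/19669, mR=-80/221; mL+mR=160/89 → advance +1; mR−mL=-49600/19669 → turn -1·90°
n=3: pose=(0,1,W); sL=2, sR=40/41; mL=81/41, mR=-1; mL+mR=40/41 → advance +1; mR−mL=-122/41 → turn -1·90°
n=4: pose=(-1,1,N); sL=160/149, sR=160/269; mL=45360/40081, mR=-80/149; mL+mR=160/269 → advance +1; mR−mL=-66880/40081 → turn -1·90°
n=5: pose=(-1,2,E); sL=16/29, sR=80/97; mL=3096/2813, mR=-8/29; mL+mR=80/97 → advance +1; mR−mL=-3872/2813 → turn -1·90°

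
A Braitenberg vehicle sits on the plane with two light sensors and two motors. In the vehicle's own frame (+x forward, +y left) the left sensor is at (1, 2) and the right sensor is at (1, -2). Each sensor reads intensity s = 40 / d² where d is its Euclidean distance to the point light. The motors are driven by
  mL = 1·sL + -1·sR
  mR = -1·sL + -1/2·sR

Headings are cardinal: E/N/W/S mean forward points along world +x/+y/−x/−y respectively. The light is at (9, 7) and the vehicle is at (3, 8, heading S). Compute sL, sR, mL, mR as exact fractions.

5/2 5/8 15/8 -45/16

left sensor world pos  = (5, 7); dL² = 16
right sensor world pos = (1, 7); dR² = 64
sL = 40/16 = 5/2
sR = 40/64 = 5/8
mL = 1·sL + -1·sR = 15/8
mR = -1·sL + -1/2·sR = -45/16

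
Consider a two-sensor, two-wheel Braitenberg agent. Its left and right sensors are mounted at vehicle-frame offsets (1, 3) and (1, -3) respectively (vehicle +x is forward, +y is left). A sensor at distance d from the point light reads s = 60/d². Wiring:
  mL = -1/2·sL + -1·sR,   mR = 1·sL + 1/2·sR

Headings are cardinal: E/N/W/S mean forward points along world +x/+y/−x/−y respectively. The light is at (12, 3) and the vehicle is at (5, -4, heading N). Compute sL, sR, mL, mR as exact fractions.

15/34 15/13 -1215/884 225/221

left sensor world pos  = (2, -3); dL² = 136
right sensor world pos = (8, -3); dR² = 52
sL = 60/136 = 15/34
sR = 60/52 = 15/13
mL = -1/2·sL + -1·sR = -1215/884
mR = 1·sL + 1/2·sR = 225/221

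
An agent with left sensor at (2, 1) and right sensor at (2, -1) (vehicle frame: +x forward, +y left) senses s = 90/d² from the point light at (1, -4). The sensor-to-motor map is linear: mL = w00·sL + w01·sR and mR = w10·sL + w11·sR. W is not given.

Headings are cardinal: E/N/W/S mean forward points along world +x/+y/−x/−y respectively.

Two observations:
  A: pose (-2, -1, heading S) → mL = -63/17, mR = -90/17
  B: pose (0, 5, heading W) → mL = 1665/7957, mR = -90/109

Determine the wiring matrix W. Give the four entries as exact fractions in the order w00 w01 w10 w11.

obs A: pose=(-2,-1,S) → sL=18, sR=90/17, mL=-63/17, mR=-90/17
obs B: pose=(0,5,W) → sL=90/73, sR=90/109, mL=1665/7957, mR=-90/109
sensor matrix S = [[18, 90/17], [90/73, 90/109]]; det S = 1127520/135269
solve [mL_A; mL_B] = S·[w00; w01] and [mR_A; mR_B] = S·[w10; w11]:
  w00 = -1/2, w01 = 1, w10 = 0, w11 = -1

-1/2 1 0 -1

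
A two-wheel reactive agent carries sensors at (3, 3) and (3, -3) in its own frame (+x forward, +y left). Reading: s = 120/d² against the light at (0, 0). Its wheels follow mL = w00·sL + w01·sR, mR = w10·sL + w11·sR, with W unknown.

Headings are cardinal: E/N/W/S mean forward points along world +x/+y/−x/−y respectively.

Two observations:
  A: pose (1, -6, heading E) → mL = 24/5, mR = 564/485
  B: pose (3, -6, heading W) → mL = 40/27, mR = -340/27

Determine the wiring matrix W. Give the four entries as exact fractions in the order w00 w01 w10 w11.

obs A: pose=(1,-6,E) → sL=24/5, sR=120/97, mL=24/5, mR=564/485
obs B: pose=(3,-6,W) → sL=40/27, sR=40/3, mL=40/27, mR=-340/27
sensor matrix S = [[24/5, 120/97], [40/27, 40/3]]; det S = 54272/873
solve [mL_A; mL_B] = S·[w00; w01] and [mR_A; mR_B] = S·[w10; w11]:
  w00 = 1, w01 = 0, w10 = 1/2, w11 = -1

1 0 1/2 -1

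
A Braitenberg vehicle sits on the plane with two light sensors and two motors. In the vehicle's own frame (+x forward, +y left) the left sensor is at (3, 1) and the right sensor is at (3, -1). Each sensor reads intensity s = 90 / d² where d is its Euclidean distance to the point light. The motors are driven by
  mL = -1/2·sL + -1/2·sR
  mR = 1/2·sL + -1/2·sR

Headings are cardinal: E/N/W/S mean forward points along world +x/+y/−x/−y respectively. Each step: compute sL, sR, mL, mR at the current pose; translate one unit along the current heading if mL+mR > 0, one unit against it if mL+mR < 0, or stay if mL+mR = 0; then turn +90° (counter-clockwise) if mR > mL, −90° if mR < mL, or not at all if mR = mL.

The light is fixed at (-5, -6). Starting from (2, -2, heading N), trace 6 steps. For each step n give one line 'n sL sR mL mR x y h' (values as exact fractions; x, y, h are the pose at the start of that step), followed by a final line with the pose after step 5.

0 18/17 90/113 -1782/1921 252/1921 2 -2 N
1 9/2 45/16 -117/32 27/32 2 -3 W
2 10/9 90/49 -650/441 -160/441 3 -3 S
3 45/73 9/13 -621/949 -36/949 3 -2 E
4 18/17 90/113 -1782/1921 252/1921 2 -2 N
5 9/2 45/16 -117/32 27/32 2 -3 W
final 3 -3 S

n=0: pose=(2,-2,N); sL=18/17, sR=90/113; mL=-1782/1921, mR=252/1921; mL+mR=-90/113 → advance -1; mR−mL=18/17 → turn +1·90°
n=1: pose=(2,-3,W); sL=9/2, sR=45/16; mL=-117/32, mR=27/32; mL+mR=-45/16 → advance -1; mR−mL=9/2 → turn +1·90°
n=2: pose=(3,-3,S); sL=10/9, sR=90/49; mL=-650/441, mR=-160/441; mL+mR=-90/49 → advance -1; mR−mL=10/9 → turn +1·90°
n=3: pose=(3,-2,E); sL=45/73, sR=9/13; mL=-621/949, mR=-36/949; mL+mR=-9/13 → advance -1; mR−mL=45/73 → turn +1·90°
n=4: pose=(2,-2,N); sL=18/17, sR=90/113; mL=-1782/1921, mR=252/1921; mL+mR=-90/113 → advance -1; mR−mL=18/17 → turn +1·90°
n=5: pose=(2,-3,W); sL=9/2, sR=45/16; mL=-117/32, mR=27/32; mL+mR=-45/16 → advance -1; mR−mL=9/2 → turn +1·90°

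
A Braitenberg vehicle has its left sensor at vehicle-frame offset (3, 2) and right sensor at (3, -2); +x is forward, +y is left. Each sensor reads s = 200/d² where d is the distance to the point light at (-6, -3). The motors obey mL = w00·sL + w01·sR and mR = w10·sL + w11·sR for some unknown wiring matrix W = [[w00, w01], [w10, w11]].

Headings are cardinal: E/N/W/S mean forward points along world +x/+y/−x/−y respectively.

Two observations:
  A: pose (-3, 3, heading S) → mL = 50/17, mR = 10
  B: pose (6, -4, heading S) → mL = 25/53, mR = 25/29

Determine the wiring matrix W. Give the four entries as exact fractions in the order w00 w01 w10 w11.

obs A: pose=(-3,3,S) → sL=100/17, sR=20, mL=50/17, mR=10
obs B: pose=(6,-4,S) → sL=50/53, sR=50/29, mL=25/53, mR=25/29
sensor matrix S = [[100/17, 20], [50/53, 50/29]]; det S = -228000/26129
solve [mL_A; mL_B] = S·[w00; w01] and [mR_A; mR_B] = S·[w10; w11]:
  w00 = 1/2, w01 = 0, w10 = 0, w11 = 1/2

1/2 0 0 1/2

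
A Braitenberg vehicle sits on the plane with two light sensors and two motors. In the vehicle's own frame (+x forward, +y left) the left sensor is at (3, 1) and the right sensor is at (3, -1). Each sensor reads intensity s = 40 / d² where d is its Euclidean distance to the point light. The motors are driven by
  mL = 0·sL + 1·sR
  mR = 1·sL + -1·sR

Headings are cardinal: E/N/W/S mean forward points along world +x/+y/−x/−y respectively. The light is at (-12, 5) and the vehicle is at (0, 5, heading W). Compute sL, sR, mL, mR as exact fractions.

left sensor world pos  = (-3, 4); dL² = 82
right sensor world pos = (-3, 6); dR² = 82
sL = 40/82 = 20/41
sR = 40/82 = 20/41
mL = 0·sL + 1·sR = 20/41
mR = 1·sL + -1·sR = 0

20/41 20/41 20/41 0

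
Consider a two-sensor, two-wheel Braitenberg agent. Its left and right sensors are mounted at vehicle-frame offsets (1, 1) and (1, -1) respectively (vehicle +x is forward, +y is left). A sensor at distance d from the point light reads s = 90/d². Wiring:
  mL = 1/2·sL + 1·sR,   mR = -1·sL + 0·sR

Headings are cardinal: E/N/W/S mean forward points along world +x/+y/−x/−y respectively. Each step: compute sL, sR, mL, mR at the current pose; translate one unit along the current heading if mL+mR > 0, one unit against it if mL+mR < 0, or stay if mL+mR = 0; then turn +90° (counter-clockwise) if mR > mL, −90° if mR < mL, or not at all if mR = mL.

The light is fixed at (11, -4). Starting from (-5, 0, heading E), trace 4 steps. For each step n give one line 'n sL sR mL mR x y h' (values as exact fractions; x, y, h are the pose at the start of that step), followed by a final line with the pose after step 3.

n=0: pose=(-5,0,E); sL=9/25, sR=5/13; mL=367/650, mR=-9/25; mL+mR=133/650 → advance +1; mR−mL=-601/650 → turn -1·90°
n=1: pose=(-4,0,S); sL=18/41, sR=18/53; mL=1215/2173, mR=-18/41; mL+mR=261/2173 → advance +1; mR−mL=-2169/2173 → turn -1·90°
n=2: pose=(-4,-1,W); sL=9/26, sR=45/136; mL=891/1768, mR=-9/26; mL+mR=279/1768 → advance +1; mR−mL=-1503/1768 → turn -1·90°
n=3: pose=(-5,-1,N); sL=18/61, sR=90/241; mL=7659/14701, mR=-18/61; mL+mR=3321/14701 → advance +1; mR−mL=-11997/14701 → turn -1·90°

0 9/25 5/13 367/650 -9/25 -5 0 E
1 18/41 18/53 1215/2173 -18/41 -4 0 S
2 9/26 45/136 891/1768 -9/26 -4 -1 W
3 18/61 90/241 7659/14701 -18/61 -5 -1 N
final -5 0 E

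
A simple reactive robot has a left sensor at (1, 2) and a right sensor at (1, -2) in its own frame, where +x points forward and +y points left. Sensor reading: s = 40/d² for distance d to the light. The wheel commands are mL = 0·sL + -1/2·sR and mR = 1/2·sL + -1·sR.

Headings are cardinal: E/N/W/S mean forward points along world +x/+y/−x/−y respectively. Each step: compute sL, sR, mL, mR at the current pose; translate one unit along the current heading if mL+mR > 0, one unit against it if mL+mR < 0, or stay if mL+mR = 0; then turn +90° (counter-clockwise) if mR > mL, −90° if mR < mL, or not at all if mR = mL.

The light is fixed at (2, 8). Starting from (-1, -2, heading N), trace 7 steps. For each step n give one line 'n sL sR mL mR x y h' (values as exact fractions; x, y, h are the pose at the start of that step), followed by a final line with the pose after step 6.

n=0: pose=(-1,-2,N); sL=20/53, sR=20/41; mL=-10/41, mR=-650/2173; mL+mR=-1180/2173 → advance -1; mR−mL=-120/2173 → turn -1·90°
n=1: pose=(-1,-3,E); sL=8/17, sR=40/173; mL=-20/173, mR=12/2941; mL+mR=-328/2941 → advance -1; mR−mL=352/2941 → turn +1·90°
n=2: pose=(-2,-3,N); sL=5/17, sR=5/13; mL=-5/26, mR=-105/442; mL+mR=-95/221 → advance -1; mR−mL=-10/221 → turn -1·90°
n=3: pose=(-2,-4,E); sL=40/109, sR=8/41; mL=-4/41, mR=-52/4469; mL+mR=-488/4469 → advance -1; mR−mL=384/4469 → turn +1·90°
n=4: pose=(-3,-4,N); sL=4/17, sR=4/13; mL=-2/13, mR=-42/221; mL+mR=-76/221 → advance -1; mR−mL=-8/221 → turn -1·90°
n=5: pose=(-3,-5,E); sL=40/137, sR=40/241; mL=-20/241, mR=-660/33017; mL+mR=-3400/33017 → advance -1; mR−mL=2080/33017 → turn +1·90°
n=6: pose=(-4,-5,N); sL=5/26, sR=1/4; mL=-1/8, mR=-2/13; mL+mR=-29/104 → advance -1; mR−mL=-3/104 → turn -1·90°

0 20/53 20/41 -10/41 -650/2173 -1 -2 N
1 8/17 40/173 -20/173 12/2941 -1 -3 E
2 5/17 5/13 -5/26 -105/442 -2 -3 N
3 40/109 8/41 -4/41 -52/4469 -2 -4 E
4 4/17 4/13 -2/13 -42/221 -3 -4 N
5 40/137 40/241 -20/241 -660/33017 -3 -5 E
6 5/26 1/4 -1/8 -2/13 -4 -5 N
final -4 -6 E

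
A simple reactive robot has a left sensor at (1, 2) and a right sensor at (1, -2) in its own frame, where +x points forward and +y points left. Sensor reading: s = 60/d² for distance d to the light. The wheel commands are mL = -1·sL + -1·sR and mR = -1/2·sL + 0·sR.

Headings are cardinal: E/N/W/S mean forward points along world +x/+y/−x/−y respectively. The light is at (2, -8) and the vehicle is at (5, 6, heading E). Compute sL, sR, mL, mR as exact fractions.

left sensor world pos  = (6, 8); dL² = 272
right sensor world pos = (6, 4); dR² = 160
sL = 60/272 = 15/68
sR = 60/160 = 3/8
mL = -1·sL + -1·sR = -81/136
mR = -1/2·sL + 0·sR = -15/136

15/68 3/8 -81/136 -15/136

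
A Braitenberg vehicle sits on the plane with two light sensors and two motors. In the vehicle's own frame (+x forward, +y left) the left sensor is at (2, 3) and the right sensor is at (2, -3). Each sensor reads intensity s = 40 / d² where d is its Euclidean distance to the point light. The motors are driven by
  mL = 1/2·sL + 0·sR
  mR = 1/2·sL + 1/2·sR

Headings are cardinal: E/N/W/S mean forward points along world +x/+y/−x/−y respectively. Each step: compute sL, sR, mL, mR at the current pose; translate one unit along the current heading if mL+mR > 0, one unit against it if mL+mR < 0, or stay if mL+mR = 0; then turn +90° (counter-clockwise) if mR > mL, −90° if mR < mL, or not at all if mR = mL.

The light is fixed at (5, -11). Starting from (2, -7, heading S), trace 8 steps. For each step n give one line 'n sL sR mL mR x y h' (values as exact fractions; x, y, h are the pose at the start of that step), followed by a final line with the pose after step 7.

n=0: pose=(2,-7,S); sL=10, sR=1; mL=5, mR=11/2; mL+mR=21/2 → advance +1; mR−mL=1/2 → turn +1·90°
n=1: pose=(2,-8,E); sL=40/37, sR=40; mL=20/37, mR=760/37; mL+mR=780/37 → advance +1; mR−mL=20 → turn +1·90°
n=2: pose=(3,-8,N); sL=4/5, sR=20/13; mL=2/5, mR=76/65; mL+mR=102/65 → advance +1; mR−mL=10/13 → turn +1·90°
n=3: pose=(3,-7,W); sL=40/17, sR=8/13; mL=20/17, mR=328/221; mL+mR=588/221 → advance +1; mR−mL=4/13 → turn +1·90°
n=4: pose=(2,-7,S); sL=10, sR=1; mL=5, mR=11/2; mL+mR=21/2 → advance +1; mR−mL=1/2 → turn +1·90°
n=5: pose=(2,-8,E); sL=40/37, sR=40; mL=20/37, mR=760/37; mL+mR=780/37 → advance +1; mR−mL=20 → turn +1·90°
n=6: pose=(3,-8,N); sL=4/5, sR=20/13; mL=2/5, mR=76/65; mL+mR=102/65 → advance +1; mR−mL=10/13 → turn +1·90°
n=7: pose=(3,-7,W); sL=40/17, sR=8/13; mL=20/17, mR=328/221; mL+mR=588/221 → advance +1; mR−mL=4/13 → turn +1·90°

0 10 1 5 11/2 2 -7 S
1 40/37 40 20/37 760/37 2 -8 E
2 4/5 20/13 2/5 76/65 3 -8 N
3 40/17 8/13 20/17 328/221 3 -7 W
4 10 1 5 11/2 2 -7 S
5 40/37 40 20/37 760/37 2 -8 E
6 4/5 20/13 2/5 76/65 3 -8 N
7 40/17 8/13 20/17 328/221 3 -7 W
final 2 -7 S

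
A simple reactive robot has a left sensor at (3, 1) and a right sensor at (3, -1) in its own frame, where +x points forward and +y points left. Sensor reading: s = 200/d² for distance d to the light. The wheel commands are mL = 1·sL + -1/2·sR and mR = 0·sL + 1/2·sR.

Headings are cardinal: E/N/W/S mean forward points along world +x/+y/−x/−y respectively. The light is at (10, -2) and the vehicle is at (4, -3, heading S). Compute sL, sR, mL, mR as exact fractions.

200/41 40/13 1780/533 20/13

left sensor world pos  = (5, -6); dL² = 41
right sensor world pos = (3, -6); dR² = 65
sL = 200/41 = 200/41
sR = 200/65 = 40/13
mL = 1·sL + -1/2·sR = 1780/533
mR = 0·sL + 1/2·sR = 20/13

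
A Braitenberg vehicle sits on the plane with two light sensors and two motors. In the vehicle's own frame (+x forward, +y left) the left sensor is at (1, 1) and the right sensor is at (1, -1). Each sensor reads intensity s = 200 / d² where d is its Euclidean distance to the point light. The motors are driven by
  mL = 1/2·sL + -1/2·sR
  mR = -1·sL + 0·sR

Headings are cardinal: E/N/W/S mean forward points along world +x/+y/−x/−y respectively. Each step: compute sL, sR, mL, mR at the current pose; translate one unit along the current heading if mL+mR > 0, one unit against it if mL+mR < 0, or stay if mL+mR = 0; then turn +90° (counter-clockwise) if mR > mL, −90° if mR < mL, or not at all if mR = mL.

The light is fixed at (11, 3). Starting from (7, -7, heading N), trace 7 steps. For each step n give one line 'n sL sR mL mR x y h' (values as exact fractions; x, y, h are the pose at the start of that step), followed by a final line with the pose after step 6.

n=0: pose=(7,-7,N); sL=100/53, sR=20/9; mL=-80/477, mR=-100/53; mL+mR=-980/477 → advance -1; mR−mL=-820/477 → turn -1·90°
n=1: pose=(7,-8,E); sL=200/109, sR=200/153; mL=4400/16677, mR=-200/109; mL+mR=-26200/16677 → advance -1; mR−mL=-35000/16677 → turn -1·90°
n=2: pose=(6,-8,S); sL=5/4, sR=10/9; mL=5/72, mR=-5/4; mL+mR=-85/72 → advance -1; mR−mL=-95/72 → turn -1·90°
n=3: pose=(6,-7,W); sL=200/157, sR=200/117; mL=-4000/18369, mR=-200/157; mL+mR=-27400/18369 → advance -1; mR−mL=-19400/18369 → turn -1·90°
n=4: pose=(7,-7,N); sL=100/53, sR=20/9; mL=-80/477, mR=-100/53; mL+mR=-980/477 → advance -1; mR−mL=-820/477 → turn -1·90°
n=5: pose=(7,-8,E); sL=200/109, sR=200/153; mL=4400/16677, mR=-200/109; mL+mR=-26200/16677 → advance -1; mR−mL=-35000/16677 → turn -1·90°
n=6: pose=(6,-8,S); sL=5/4, sR=10/9; mL=5/72, mR=-5/4; mL+mR=-85/72 → advance -1; mR−mL=-95/72 → turn -1·90°

0 100/53 20/9 -80/477 -100/53 7 -7 N
1 200/109 200/153 4400/16677 -200/109 7 -8 E
2 5/4 10/9 5/72 -5/4 6 -8 S
3 200/157 200/117 -4000/18369 -200/157 6 -7 W
4 100/53 20/9 -80/477 -100/53 7 -7 N
5 200/109 200/153 4400/16677 -200/109 7 -8 E
6 5/4 10/9 5/72 -5/4 6 -8 S
final 6 -7 W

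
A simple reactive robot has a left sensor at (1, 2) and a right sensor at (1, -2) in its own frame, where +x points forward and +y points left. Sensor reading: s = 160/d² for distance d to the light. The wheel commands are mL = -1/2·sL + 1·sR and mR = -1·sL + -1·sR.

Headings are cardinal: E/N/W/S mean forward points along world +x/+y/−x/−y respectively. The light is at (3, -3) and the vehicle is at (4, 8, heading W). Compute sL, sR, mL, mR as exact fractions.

160/81 160/169 -560/13689 -40000/13689

left sensor world pos  = (3, 6); dL² = 81
right sensor world pos = (3, 10); dR² = 169
sL = 160/81 = 160/81
sR = 160/169 = 160/169
mL = -1/2·sL + 1·sR = -560/13689
mR = -1·sL + -1·sR = -40000/13689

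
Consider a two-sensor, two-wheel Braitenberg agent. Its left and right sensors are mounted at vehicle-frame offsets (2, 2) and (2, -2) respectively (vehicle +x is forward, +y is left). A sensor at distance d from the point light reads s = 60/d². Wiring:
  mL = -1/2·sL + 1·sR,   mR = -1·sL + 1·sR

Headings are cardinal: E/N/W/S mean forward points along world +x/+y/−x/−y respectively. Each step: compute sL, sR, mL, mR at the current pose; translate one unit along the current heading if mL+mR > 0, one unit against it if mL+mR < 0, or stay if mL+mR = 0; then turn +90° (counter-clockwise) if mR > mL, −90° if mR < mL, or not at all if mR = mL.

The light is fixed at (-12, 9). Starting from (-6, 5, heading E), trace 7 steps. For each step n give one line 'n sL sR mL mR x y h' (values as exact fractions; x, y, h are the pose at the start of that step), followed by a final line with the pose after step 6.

0 15/17 3/5 27/170 -24/85 -6 5 E
1 12/17 4/3 50/51 32/51 -7 5 S
2 30/29 10/3 245/87 200/87 -7 4 W
3 60/13 4/3 -38/39 -128/39 -8 4 N
4 15/13 3/5 3/130 -36/65 -8 3 E
5 60/89 12/13 678/1157 288/1157 -9 3 S
6 30/41 30/13 1035/533 840/533 -9 2 W
final -10 2 N

n=0: pose=(-6,5,E); sL=15/17, sR=3/5; mL=27/170, mR=-24/85; mL+mR=-21/170 → advance -1; mR−mL=-15/34 → turn -1·90°
n=1: pose=(-7,5,S); sL=12/17, sR=4/3; mL=50/51, mR=32/51; mL+mR=82/51 → advance +1; mR−mL=-6/17 → turn -1·90°
n=2: pose=(-7,4,W); sL=30/29, sR=10/3; mL=245/87, mR=200/87; mL+mR=445/87 → advance +1; mR−mL=-15/29 → turn -1·90°
n=3: pose=(-8,4,N); sL=60/13, sR=4/3; mL=-38/39, mR=-128/39; mL+mR=-166/39 → advance -1; mR−mL=-30/13 → turn -1·90°
n=4: pose=(-8,3,E); sL=15/13, sR=3/5; mL=3/130, mR=-36/65; mL+mR=-69/130 → advance -1; mR−mL=-15/26 → turn -1·90°
n=5: pose=(-9,3,S); sL=60/89, sR=12/13; mL=678/1157, mR=288/1157; mL+mR=966/1157 → advance +1; mR−mL=-30/89 → turn -1·90°
n=6: pose=(-9,2,W); sL=30/41, sR=30/13; mL=1035/533, mR=840/533; mL+mR=1875/533 → advance +1; mR−mL=-15/41 → turn -1·90°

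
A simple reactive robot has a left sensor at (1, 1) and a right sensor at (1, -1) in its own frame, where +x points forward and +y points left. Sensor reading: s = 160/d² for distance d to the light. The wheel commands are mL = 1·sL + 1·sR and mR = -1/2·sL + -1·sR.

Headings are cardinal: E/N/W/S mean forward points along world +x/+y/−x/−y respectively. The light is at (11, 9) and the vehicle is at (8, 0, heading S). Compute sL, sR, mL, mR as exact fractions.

left sensor world pos  = (9, -1); dL² = 104
right sensor world pos = (7, -1); dR² = 116
sL = 160/104 = 20/13
sR = 160/116 = 40/29
mL = 1·sL + 1·sR = 1100/377
mR = -1/2·sL + -1·sR = -810/377

20/13 40/29 1100/377 -810/377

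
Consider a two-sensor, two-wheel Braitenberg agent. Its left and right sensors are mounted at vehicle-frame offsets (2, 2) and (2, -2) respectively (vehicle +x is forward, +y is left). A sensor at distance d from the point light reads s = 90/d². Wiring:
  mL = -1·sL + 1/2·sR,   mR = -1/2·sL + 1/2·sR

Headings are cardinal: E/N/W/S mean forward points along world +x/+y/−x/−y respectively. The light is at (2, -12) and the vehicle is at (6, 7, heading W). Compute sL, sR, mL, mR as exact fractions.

left sensor world pos  = (4, 5); dL² = 293
right sensor world pos = (4, 9); dR² = 445
sL = 90/293 = 90/293
sR = 90/445 = 18/89
mL = -1·sL + 1/2·sR = -5373/26077
mR = -1/2·sL + 1/2·sR = -1368/26077

90/293 18/89 -5373/26077 -1368/26077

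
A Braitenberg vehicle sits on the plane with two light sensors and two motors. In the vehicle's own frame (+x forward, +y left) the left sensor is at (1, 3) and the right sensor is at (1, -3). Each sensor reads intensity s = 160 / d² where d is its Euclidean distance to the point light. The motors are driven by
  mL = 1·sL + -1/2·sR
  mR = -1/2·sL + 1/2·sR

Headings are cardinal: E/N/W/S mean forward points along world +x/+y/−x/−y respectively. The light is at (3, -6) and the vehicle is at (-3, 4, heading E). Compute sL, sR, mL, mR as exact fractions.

80/97 80/37 -920/3589 2400/3589

left sensor world pos  = (-2, 7); dL² = 194
right sensor world pos = (-2, 1); dR² = 74
sL = 160/194 = 80/97
sR = 160/74 = 80/37
mL = 1·sL + -1/2·sR = -920/3589
mR = -1/2·sL + 1/2·sR = 2400/3589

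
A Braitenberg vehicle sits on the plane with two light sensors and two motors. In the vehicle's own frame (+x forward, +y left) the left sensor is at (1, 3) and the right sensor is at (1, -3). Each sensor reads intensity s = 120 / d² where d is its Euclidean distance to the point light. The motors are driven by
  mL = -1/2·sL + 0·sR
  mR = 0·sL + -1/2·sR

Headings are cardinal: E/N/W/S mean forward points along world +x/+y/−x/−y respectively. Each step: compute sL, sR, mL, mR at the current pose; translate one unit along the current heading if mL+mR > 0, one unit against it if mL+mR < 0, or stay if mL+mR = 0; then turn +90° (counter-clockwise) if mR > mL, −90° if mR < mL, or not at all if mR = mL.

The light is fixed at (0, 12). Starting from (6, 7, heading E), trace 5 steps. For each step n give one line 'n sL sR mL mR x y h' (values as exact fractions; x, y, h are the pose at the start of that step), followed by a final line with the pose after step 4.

n=0: pose=(6,7,E); sL=120/53, sR=120/113; mL=-60/53, mR=-60/113; mL+mR=-9960/5989 → advance -1; mR−mL=3600/5989 → turn +1·90°
n=1: pose=(5,7,N); sL=6, sR=3/2; mL=-3, mR=-3/4; mL+mR=-15/4 → advance -1; mR−mL=9/4 → turn +1·90°
n=2: pose=(5,6,W); sL=120/97, sR=24/5; mL=-60/97, mR=-12/5; mL+mR=-1464/485 → advance -1; mR−mL=-864/485 → turn -1·90°
n=3: pose=(6,6,N); sL=60/17, sR=60/53; mL=-30/17, mR=-30/53; mL+mR=-2100/901 → advance -1; mR−mL=1080/901 → turn +1·90°
n=4: pose=(6,5,W); sL=24/25, sR=120/41; mL=-12/25, mR=-60/41; mL+mR=-1992/1025 → advance -1; mR−mL=-1008/1025 → turn -1·90°

0 120/53 120/113 -60/53 -60/113 6 7 E
1 6 3/2 -3 -3/4 5 7 N
2 120/97 24/5 -60/97 -12/5 5 6 W
3 60/17 60/53 -30/17 -30/53 6 6 N
4 24/25 120/41 -12/25 -60/41 6 5 W
final 7 5 N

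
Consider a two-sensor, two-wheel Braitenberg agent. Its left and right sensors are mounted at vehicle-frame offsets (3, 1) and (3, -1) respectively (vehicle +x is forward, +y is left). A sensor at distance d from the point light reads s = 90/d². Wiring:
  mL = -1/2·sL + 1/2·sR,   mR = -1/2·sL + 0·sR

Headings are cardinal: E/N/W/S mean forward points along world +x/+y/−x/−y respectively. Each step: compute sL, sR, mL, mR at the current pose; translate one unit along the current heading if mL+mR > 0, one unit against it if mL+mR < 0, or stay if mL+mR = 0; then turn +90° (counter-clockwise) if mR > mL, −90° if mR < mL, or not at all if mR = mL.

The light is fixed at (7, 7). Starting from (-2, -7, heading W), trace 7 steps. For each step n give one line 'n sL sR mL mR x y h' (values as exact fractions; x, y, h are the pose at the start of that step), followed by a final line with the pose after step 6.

0 10/41 90/313 280/12833 -5/41 -2 -7 W
1 45/101 9/17 72/1717 -45/202 -1 -7 N
2 90/221 90/281 -2700/62101 -45/221 -1 -8 E
3 45/194 45/212 -405/41128 -45/388 -2 -8 S
4 10/41 90/313 280/12833 -5/41 -2 -7 W
5 45/101 9/17 72/1717 -45/202 -1 -7 N
6 90/221 90/281 -2700/62101 -45/221 -1 -8 E
final -2 -8 S

n=0: pose=(-2,-7,W); sL=10/41, sR=90/313; mL=280/12833, mR=-5/41; mL+mR=-1285/12833 → advance -1; mR−mL=-45/313 → turn -1·90°
n=1: pose=(-1,-7,N); sL=45/101, sR=9/17; mL=72/1717, mR=-45/202; mL+mR=-621/3434 → advance -1; mR−mL=-9/34 → turn -1·90°
n=2: pose=(-1,-8,E); sL=90/221, sR=90/281; mL=-2700/62101, mR=-45/221; mL+mR=-15345/62101 → advance -1; mR−mL=-45/281 → turn -1·90°
n=3: pose=(-2,-8,S); sL=45/194, sR=45/212; mL=-405/41128, mR=-45/388; mL+mR=-5175/41128 → advance -1; mR−mL=-45/424 → turn -1·90°
n=4: pose=(-2,-7,W); sL=10/41, sR=90/313; mL=280/12833, mR=-5/41; mL+mR=-1285/12833 → advance -1; mR−mL=-45/313 → turn -1·90°
n=5: pose=(-1,-7,N); sL=45/101, sR=9/17; mL=72/1717, mR=-45/202; mL+mR=-621/3434 → advance -1; mR−mL=-9/34 → turn -1·90°
n=6: pose=(-1,-8,E); sL=90/221, sR=90/281; mL=-2700/62101, mR=-45/221; mL+mR=-15345/62101 → advance -1; mR−mL=-45/281 → turn -1·90°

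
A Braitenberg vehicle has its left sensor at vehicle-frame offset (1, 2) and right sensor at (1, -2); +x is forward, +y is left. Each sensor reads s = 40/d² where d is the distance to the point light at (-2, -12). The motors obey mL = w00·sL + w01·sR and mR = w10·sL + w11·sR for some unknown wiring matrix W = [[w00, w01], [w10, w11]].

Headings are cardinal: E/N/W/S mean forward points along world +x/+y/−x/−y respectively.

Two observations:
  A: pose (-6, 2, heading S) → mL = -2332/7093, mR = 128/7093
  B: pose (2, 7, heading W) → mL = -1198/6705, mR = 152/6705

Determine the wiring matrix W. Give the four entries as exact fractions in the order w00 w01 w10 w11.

obs A: pose=(-6,2,S) → sL=40/173, sR=8/41, mL=-2332/7093, mR=128/7093
obs B: pose=(2,7,W) → sL=20/149, sR=4/45, mL=-1198/6705, mR=152/6705
sensor matrix S = [[40/173, 8/41], [20/149, 4/45]]; det S = -53632/9511713
solve [mL_A; mL_B] = S·[w00; w01] and [mR_A; mR_B] = S·[w10; w11]:
  w00 = -1, w01 = -1/2, w10 = 1/2, w11 = -1/2

-1 -1/2 1/2 -1/2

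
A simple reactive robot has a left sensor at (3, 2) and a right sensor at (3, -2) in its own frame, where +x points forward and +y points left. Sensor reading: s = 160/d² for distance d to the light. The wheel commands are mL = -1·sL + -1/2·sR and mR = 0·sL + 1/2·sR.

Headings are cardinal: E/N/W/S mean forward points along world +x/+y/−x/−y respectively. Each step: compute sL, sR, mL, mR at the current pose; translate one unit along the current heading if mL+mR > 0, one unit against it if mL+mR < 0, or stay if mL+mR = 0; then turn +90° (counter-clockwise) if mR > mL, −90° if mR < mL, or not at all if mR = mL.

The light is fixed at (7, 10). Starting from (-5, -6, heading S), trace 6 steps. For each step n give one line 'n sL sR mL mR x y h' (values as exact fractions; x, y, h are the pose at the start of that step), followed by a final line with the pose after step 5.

n=0: pose=(-5,-6,S); sL=160/461, sR=160/557; mL=-126000/256777, mR=80/557; mL+mR=-160/461 → advance -1; mR−mL=162880/256777 → turn +1·90°
n=1: pose=(-5,-5,E); sL=16/25, sR=16/37; mL=-792/925, mR=8/37; mL+mR=-16/25 → advance -1; mR−mL=992/925 → turn +1·90°
n=2: pose=(-6,-5,N); sL=160/369, sR=32/53; mL=-14384/19557, mR=16/53; mL+mR=-160/369 → advance -1; mR−mL=20288/19557 → turn +1·90°
n=3: pose=(-6,-6,W); sL=8/29, sR=40/113; mL=-1484/3277, mR=20/113; mL+mR=-8/29 → advance -1; mR−mL=2064/3277 → turn +1·90°
n=4: pose=(-5,-6,S); sL=160/461, sR=160/557; mL=-126000/256777, mR=80/557; mL+mR=-160/461 → advance -1; mR−mL=162880/256777 → turn +1·90°
n=5: pose=(-5,-5,E); sL=16/25, sR=16/37; mL=-792/925, mR=8/37; mL+mR=-16/25 → advance -1; mR−mL=992/925 → turn +1·90°

0 160/461 160/557 -126000/256777 80/557 -5 -6 S
1 16/25 16/37 -792/925 8/37 -5 -5 E
2 160/369 32/53 -14384/19557 16/53 -6 -5 N
3 8/29 40/113 -1484/3277 20/113 -6 -6 W
4 160/461 160/557 -126000/256777 80/557 -5 -6 S
5 16/25 16/37 -792/925 8/37 -5 -5 E
final -6 -5 N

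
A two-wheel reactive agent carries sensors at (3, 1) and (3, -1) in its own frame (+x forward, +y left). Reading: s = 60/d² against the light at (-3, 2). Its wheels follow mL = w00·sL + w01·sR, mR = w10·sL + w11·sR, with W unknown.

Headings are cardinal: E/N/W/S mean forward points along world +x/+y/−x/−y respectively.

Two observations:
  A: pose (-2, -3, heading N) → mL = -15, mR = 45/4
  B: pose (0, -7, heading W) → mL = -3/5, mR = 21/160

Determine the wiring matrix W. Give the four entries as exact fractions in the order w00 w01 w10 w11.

obs A: pose=(-2,-3,N) → sL=15, sR=15/2, mL=-15, mR=45/4
obs B: pose=(0,-7,W) → sL=3/5, sR=15/16, mL=-3/5, mR=21/160
sensor matrix S = [[15, 15/2], [3/5, 15/16]]; det S = 153/16
solve [mL_A; mL_B] = S·[w00; w01] and [mR_A; mR_B] = S·[w10; w11]:
  w00 = -1, w01 = 0, w10 = 1, w11 = -1/2

-1 0 1 -1/2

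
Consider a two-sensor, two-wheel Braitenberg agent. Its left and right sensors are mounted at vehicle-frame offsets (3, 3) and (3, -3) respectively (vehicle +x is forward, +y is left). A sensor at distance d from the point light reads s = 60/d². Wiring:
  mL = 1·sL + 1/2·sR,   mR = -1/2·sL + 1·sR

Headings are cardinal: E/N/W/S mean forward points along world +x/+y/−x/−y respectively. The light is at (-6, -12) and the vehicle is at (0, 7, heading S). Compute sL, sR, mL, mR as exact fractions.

left sensor world pos  = (3, 4); dL² = 337
right sensor world pos = (-3, 4); dR² = 265
sL = 60/337 = 60/337
sR = 60/265 = 12/53
mL = 1·sL + 1/2·sR = 5202/17861
mR = -1/2·sL + 1·sR = 2454/17861

60/337 12/53 5202/17861 2454/17861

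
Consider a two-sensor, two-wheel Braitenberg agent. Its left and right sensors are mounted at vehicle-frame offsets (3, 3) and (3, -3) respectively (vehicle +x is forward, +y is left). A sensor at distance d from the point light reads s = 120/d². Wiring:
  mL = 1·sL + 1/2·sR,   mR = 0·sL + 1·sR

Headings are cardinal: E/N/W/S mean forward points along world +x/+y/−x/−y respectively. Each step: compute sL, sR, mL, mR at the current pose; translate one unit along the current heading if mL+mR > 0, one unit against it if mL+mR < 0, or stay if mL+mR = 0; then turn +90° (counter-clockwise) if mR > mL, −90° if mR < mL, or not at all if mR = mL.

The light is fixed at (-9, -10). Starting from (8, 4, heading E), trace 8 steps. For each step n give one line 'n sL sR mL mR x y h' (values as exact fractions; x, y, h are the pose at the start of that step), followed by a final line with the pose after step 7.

0 120/689 120/521 103860/358969 120/521 8 4 E
1 60/281 60/173 18810/48613 60/173 9 4 S
2 24/65 120/481 1188/2405 120/481 9 3 W
3 30/113 15/82 6615/18532 15/82 8 3 N
4 120/689 120/521 103860/358969 120/521 8 4 E
5 60/281 60/173 18810/48613 60/173 9 4 S
6 24/65 120/481 1188/2405 120/481 9 3 W
7 30/113 15/82 6615/18532 15/82 8 3 N
final 8 4 E

n=0: pose=(8,4,E); sL=120/689, sR=120/521; mL=103860/358969, mR=120/521; mL+mR=186540/358969 → advance +1; mR−mL=-21180/358969 → turn -1·90°
n=1: pose=(9,4,S); sL=60/281, sR=60/173; mL=18810/48613, mR=60/173; mL+mR=35670/48613 → advance +1; mR−mL=-1950/48613 → turn -1·90°
n=2: pose=(9,3,W); sL=24/65, sR=120/481; mL=1188/2405, mR=120/481; mL+mR=1788/2405 → advance +1; mR−mL=-588/2405 → turn -1·90°
n=3: pose=(8,3,N); sL=30/113, sR=15/82; mL=6615/18532, mR=15/82; mL+mR=10005/18532 → advance +1; mR−mL=-3225/18532 → turn -1·90°
n=4: pose=(8,4,E); sL=120/689, sR=120/521; mL=103860/358969, mR=120/521; mL+mR=186540/358969 → advance +1; mR−mL=-21180/358969 → turn -1·90°
n=5: pose=(9,4,S); sL=60/281, sR=60/173; mL=18810/48613, mR=60/173; mL+mR=35670/48613 → advance +1; mR−mL=-1950/48613 → turn -1·90°
n=6: pose=(9,3,W); sL=24/65, sR=120/481; mL=1188/2405, mR=120/481; mL+mR=1788/2405 → advance +1; mR−mL=-588/2405 → turn -1·90°
n=7: pose=(8,3,N); sL=30/113, sR=15/82; mL=6615/18532, mR=15/82; mL+mR=10005/18532 → advance +1; mR−mL=-3225/18532 → turn -1·90°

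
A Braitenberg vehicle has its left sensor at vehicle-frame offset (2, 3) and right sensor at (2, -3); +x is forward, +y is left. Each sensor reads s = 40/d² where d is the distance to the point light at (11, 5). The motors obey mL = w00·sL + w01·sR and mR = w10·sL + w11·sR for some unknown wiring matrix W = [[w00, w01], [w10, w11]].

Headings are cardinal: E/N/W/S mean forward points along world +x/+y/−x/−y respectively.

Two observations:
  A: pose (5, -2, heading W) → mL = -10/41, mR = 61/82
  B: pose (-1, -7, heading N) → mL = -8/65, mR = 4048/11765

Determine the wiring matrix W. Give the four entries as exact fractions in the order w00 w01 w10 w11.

obs A: pose=(5,-2,W) → sL=10/41, sR=1/2, mL=-10/41, mR=61/82
obs B: pose=(-1,-7,N) → sL=8/65, sR=40/181, mL=-8/65, mR=4048/11765
sensor matrix S = [[10/41, 1/2], [8/65, 40/181]]; det S = -3684/482365
solve [mL_A; mL_B] = S·[w00; w01] and [mR_A; mR_B] = S·[w10; w11]:
  w00 = -1, w01 = 0, w10 = 1, w11 = 1

-1 0 1 1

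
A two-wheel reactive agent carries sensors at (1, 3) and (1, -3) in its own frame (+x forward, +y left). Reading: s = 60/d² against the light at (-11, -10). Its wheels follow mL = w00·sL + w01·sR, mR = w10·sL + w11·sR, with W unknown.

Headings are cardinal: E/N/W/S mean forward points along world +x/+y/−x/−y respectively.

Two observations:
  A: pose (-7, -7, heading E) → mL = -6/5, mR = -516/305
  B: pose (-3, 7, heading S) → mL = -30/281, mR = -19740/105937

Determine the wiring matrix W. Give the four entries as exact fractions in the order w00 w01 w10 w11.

obs A: pose=(-7,-7,E) → sL=60/61, sR=12/5, mL=-6/5, mR=-516/305
obs B: pose=(-3,7,S) → sL=60/377, sR=60/281, mL=-30/281, mR=-19740/105937
sensor matrix S = [[60/61, 12/5], [60/377, 60/281]]; det S = -1111104/6462157
solve [mL_A; mL_B] = S·[w00; w01] and [mR_A; mR_B] = S·[w10; w11]:
  w00 = 0, w01 = -1/2, w10 = -1/2, w11 = -1/2

0 -1/2 -1/2 -1/2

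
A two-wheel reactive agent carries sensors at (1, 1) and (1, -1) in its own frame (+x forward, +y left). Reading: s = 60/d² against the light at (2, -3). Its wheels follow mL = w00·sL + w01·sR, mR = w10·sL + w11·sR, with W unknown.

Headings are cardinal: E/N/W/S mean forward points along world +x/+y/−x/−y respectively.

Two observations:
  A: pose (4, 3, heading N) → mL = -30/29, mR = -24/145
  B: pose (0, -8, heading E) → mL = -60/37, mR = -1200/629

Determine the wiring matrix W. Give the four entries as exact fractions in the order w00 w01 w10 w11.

0 -1 -1 1

obs A: pose=(4,3,N) → sL=6/5, sR=30/29, mL=-30/29, mR=-24/145
obs B: pose=(0,-8,E) → sL=60/17, sR=60/37, mL=-60/37, mR=-1200/629
sensor matrix S = [[6/5, 30/29], [60/17, 60/37]]; det S = -31104/18241
solve [mL_A; mL_B] = S·[w00; w01] and [mR_A; mR_B] = S·[w10; w11]:
  w00 = 0, w01 = -1, w10 = -1, w11 = 1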